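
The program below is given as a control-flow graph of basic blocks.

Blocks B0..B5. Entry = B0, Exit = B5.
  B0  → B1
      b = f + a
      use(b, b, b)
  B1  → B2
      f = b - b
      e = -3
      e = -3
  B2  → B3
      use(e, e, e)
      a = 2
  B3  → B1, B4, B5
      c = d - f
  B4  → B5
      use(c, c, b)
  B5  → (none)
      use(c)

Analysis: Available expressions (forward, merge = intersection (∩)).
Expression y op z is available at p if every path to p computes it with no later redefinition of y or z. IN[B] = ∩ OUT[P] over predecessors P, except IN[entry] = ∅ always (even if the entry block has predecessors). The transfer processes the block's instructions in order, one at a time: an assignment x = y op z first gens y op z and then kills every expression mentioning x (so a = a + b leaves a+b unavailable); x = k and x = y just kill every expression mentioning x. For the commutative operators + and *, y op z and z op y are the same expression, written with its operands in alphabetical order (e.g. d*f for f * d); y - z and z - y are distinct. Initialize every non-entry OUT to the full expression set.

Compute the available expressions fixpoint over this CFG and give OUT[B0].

Converged values:
  B0: | IN={} | OUT={a+f}
  B1: | IN={} | OUT={b-b}
  B2: | IN={b-b} | OUT={b-b}
  B3: | IN={b-b} | OUT={b-b, d-f}
  B4: | IN={b-b, d-f} | OUT={b-b, d-f}
  B5: | IN={b-b, d-f} | OUT={b-b, d-f}

B0 is the boundary node: IN[B0] = {}
Applying B0's transfer function to that IN value gives OUT[B0] (row B0 above).

Answer: {a+f}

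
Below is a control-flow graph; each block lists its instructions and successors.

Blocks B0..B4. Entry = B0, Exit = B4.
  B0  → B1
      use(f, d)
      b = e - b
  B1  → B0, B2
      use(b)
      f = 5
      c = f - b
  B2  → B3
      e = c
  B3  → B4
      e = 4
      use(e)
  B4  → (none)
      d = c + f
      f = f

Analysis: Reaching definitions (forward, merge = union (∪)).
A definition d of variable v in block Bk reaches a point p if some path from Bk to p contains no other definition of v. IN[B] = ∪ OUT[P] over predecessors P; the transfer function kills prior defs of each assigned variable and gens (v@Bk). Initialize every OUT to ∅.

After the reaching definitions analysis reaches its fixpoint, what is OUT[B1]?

Converged values:
  B0:   IN={b@B0, c@B1, f@B1}   OUT={b@B0, c@B1, f@B1}
  B1:   IN={b@B0, c@B1, f@B1}   OUT={b@B0, c@B1, f@B1}
  B2:   IN={b@B0, c@B1, f@B1}   OUT={b@B0, c@B1, e@B2, f@B1}
  B3:   IN={b@B0, c@B1, e@B2, f@B1}   OUT={b@B0, c@B1, e@B3, f@B1}
  B4:   IN={b@B0, c@B1, e@B3, f@B1}   OUT={b@B0, c@B1, d@B4, e@B3, f@B4}

Merge at B1: IN[B1] = OUT[B0] = {b@B0, c@B1, f@B1}
Applying B1's transfer function to that IN value gives OUT[B1] (row B1 above).

Answer: {b@B0, c@B1, f@B1}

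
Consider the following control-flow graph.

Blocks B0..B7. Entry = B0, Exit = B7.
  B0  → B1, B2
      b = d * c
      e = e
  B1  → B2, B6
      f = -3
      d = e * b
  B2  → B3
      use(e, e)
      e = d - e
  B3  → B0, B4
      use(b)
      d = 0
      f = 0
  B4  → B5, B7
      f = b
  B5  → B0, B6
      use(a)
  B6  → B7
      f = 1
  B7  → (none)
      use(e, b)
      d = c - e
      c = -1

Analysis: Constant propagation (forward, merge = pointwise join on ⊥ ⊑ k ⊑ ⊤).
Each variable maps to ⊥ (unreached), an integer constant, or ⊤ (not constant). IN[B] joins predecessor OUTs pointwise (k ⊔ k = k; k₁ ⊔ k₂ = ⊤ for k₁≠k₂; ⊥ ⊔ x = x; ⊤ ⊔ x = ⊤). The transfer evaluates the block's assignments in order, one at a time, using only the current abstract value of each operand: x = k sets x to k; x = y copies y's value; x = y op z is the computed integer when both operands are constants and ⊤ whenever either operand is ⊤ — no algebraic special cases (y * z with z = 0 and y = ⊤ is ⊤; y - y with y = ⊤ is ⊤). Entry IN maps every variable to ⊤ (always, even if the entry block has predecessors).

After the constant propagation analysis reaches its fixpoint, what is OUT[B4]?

Answer: {a: ⊤, b: ⊤, c: ⊤, d: 0, e: ⊤, f: ⊤}

Derivation:
Converged values:
  B0: | IN=(all ⊤) | OUT=(all ⊤)
  B1: | IN=(all ⊤) | OUT={f:-3; rest ⊤}
  B2: | IN=(all ⊤) | OUT=(all ⊤)
  B3: | IN=(all ⊤) | OUT={d:0, f:0; rest ⊤}
  B4: | IN={d:0, f:0; rest ⊤} | OUT={d:0; rest ⊤}
  B5: | IN={d:0; rest ⊤} | OUT={d:0; rest ⊤}
  B6: | IN=(all ⊤) | OUT={f:1; rest ⊤}
  B7: | IN=(all ⊤) | OUT={c:-1; rest ⊤}

Merge at B4: IN[B4] = OUT[B3] = {a: ⊤, b: ⊤, c: ⊤, d: 0, e: ⊤, f: 0}
Applying B4's transfer function to that IN value gives OUT[B4] (row B4 above).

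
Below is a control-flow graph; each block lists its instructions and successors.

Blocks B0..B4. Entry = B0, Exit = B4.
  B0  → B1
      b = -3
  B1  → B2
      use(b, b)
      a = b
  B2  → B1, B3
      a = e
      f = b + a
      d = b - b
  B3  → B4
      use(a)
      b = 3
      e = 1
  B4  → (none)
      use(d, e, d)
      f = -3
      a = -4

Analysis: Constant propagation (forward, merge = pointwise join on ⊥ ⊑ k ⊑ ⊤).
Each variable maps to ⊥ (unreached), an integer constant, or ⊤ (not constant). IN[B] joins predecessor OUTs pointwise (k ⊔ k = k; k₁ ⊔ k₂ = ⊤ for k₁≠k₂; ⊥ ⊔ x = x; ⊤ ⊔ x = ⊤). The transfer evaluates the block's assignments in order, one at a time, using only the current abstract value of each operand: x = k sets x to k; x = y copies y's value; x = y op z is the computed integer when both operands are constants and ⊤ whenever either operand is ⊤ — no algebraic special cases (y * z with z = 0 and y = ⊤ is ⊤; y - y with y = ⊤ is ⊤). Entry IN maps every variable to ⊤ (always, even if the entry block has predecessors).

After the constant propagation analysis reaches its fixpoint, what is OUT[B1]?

Answer: {a: -3, b: -3, c: ⊤, d: ⊤, e: ⊤, f: ⊤}

Trace:
Fixpoint table:
  B0: | IN=(all ⊤) | OUT={b:-3; rest ⊤}
  B1: | IN={b:-3; rest ⊤} | OUT={a:-3, b:-3; rest ⊤}
  B2: | IN={a:-3, b:-3; rest ⊤} | OUT={b:-3, d:0; rest ⊤}
  B3: | IN={b:-3, d:0; rest ⊤} | OUT={b:3, d:0, e:1; rest ⊤}
  B4: | IN={b:3, d:0, e:1; rest ⊤} | OUT={a:-4, b:3, d:0, e:1, f:-3; rest ⊤}

Merge at B1: IN[B1] = OUT[B0] ⊔ OUT[B2] = {a: ⊤, b: -3, c: ⊤, d: ⊤, e: ⊤, f: ⊤}
Applying B1's transfer function to that IN value gives OUT[B1] (row B1 above).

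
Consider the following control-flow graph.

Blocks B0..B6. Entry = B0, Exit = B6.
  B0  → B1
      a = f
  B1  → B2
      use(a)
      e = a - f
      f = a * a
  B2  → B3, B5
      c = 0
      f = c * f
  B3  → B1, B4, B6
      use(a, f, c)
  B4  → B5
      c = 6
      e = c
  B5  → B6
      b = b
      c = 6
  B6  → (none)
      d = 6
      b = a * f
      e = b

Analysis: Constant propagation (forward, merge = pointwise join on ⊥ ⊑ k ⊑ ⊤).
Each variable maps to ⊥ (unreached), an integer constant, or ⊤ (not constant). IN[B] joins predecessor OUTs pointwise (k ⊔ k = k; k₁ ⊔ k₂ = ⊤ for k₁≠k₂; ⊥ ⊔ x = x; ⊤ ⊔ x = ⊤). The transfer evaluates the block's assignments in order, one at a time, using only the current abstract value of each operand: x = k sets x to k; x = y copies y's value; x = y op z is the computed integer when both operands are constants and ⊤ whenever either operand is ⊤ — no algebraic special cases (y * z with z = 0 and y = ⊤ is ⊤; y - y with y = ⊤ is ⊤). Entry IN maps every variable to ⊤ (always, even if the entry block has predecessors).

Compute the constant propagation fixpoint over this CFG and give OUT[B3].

Answer: {a: ⊤, b: ⊤, c: 0, d: ⊤, e: ⊤, f: ⊤}

Derivation:
Per-block solution:
  B0:   IN=(all ⊤)   OUT=(all ⊤)
  B1:   IN=(all ⊤)   OUT=(all ⊤)
  B2:   IN=(all ⊤)   OUT={c:0; rest ⊤}
  B3:   IN={c:0; rest ⊤}   OUT={c:0; rest ⊤}
  B4:   IN={c:0; rest ⊤}   OUT={c:6, e:6; rest ⊤}
  B5:   IN=(all ⊤)   OUT={c:6; rest ⊤}
  B6:   IN=(all ⊤)   OUT={d:6; rest ⊤}

Merge at B3: IN[B3] = OUT[B2] = {a: ⊤, b: ⊤, c: 0, d: ⊤, e: ⊤, f: ⊤}
Applying B3's transfer function to that IN value gives OUT[B3] (row B3 above).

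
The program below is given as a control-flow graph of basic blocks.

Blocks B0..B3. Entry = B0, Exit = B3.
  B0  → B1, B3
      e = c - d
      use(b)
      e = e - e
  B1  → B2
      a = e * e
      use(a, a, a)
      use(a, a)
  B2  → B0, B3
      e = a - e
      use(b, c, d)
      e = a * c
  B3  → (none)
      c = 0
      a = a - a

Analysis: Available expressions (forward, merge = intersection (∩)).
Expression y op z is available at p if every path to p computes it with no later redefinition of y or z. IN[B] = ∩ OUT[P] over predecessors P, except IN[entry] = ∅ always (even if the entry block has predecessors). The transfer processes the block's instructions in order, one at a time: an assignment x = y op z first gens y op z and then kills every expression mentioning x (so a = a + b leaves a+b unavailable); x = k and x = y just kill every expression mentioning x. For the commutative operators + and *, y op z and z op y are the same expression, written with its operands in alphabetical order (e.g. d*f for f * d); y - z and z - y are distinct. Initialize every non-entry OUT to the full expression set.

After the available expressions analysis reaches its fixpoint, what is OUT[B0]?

Per-block solution:
  B0:   IN={}   OUT={c-d}
  B1:   IN={c-d}   OUT={c-d, e*e}
  B2:   IN={c-d, e*e}   OUT={a*c, c-d}
  B3:   IN={c-d}   OUT={}

Merge at B0 (entry node, so the boundary value {} is joined with the incoming edge(s)): IN[B0] = {} ∩ OUT[B2] = {}
Applying B0's transfer function to that IN value gives OUT[B0] (row B0 above).

Answer: {c-d}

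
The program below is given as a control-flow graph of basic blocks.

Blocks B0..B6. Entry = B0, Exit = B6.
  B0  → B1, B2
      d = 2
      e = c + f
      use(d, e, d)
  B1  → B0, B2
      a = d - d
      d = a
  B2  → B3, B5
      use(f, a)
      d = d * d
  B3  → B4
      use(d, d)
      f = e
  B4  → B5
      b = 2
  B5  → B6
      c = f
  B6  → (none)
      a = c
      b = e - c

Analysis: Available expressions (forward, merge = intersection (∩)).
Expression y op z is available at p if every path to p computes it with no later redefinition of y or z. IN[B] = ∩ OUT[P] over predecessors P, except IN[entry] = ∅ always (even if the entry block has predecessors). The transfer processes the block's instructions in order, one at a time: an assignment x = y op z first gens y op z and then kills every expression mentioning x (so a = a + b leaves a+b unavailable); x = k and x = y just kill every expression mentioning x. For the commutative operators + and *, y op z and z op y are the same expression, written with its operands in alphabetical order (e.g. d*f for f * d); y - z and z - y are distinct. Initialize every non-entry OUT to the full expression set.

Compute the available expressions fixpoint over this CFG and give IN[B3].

Converged values:
  B0: | IN={} | OUT={c+f}
  B1: | IN={c+f} | OUT={c+f}
  B2: | IN={c+f} | OUT={c+f}
  B3: | IN={c+f} | OUT={}
  B4: | IN={} | OUT={}
  B5: | IN={} | OUT={}
  B6: | IN={} | OUT={e-c}

Merge at B3: IN[B3] = OUT[B2] = {c+f}

Answer: {c+f}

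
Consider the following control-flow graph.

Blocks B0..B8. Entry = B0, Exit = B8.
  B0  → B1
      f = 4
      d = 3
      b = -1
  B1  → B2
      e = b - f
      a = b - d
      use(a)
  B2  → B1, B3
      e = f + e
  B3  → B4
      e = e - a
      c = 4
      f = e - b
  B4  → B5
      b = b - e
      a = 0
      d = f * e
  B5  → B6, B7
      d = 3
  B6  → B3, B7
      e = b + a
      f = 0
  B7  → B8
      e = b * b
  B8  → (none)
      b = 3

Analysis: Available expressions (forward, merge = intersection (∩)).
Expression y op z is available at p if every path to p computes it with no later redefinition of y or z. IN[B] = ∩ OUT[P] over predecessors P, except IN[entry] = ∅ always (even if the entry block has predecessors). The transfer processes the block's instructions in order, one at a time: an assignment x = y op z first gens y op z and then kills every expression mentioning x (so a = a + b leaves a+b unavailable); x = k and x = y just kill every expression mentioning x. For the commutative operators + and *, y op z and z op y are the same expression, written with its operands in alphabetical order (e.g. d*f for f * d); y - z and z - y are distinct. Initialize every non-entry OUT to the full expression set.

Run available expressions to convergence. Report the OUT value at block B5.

Answer: {e*f}

Trace:
Converged values:
  B0:  IN={}  OUT={}
  B1:  IN={}  OUT={b-d, b-f}
  B2:  IN={b-d, b-f}  OUT={b-d, b-f}
  B3:  IN={}  OUT={e-b}
  B4:  IN={e-b}  OUT={e*f}
  B5:  IN={e*f}  OUT={e*f}
  B6:  IN={e*f}  OUT={a+b}
  B7:  IN={}  OUT={b*b}
  B8:  IN={b*b}  OUT={}

Merge at B5: IN[B5] = OUT[B4] = {e*f}
Applying B5's transfer function to that IN value gives OUT[B5] (row B5 above).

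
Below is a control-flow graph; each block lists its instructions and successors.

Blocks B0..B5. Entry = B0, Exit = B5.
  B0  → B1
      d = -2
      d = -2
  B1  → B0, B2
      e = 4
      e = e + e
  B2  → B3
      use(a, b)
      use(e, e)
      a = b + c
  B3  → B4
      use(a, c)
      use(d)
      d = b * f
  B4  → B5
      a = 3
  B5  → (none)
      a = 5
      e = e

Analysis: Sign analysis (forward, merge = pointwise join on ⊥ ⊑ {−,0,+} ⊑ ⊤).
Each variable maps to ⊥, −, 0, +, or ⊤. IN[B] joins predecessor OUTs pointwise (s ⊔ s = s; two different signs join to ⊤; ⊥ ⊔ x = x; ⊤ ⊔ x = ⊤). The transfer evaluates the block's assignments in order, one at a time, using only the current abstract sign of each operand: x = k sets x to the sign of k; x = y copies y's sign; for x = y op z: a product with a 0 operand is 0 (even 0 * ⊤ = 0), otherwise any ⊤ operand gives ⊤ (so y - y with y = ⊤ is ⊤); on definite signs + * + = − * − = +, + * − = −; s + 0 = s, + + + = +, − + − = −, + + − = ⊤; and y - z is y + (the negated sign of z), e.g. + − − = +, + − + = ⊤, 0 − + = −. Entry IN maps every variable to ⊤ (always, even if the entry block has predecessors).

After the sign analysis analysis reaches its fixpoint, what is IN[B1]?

Answer: {a: ⊤, b: ⊤, c: ⊤, d: -, e: ⊤, f: ⊤}

Trace:
Fixpoint table:
  B0: | IN=(all ⊤) | OUT={d:-; rest ⊤}
  B1: | IN={d:-; rest ⊤} | OUT={d:-, e:+; rest ⊤}
  B2: | IN={d:-, e:+; rest ⊤} | OUT={d:-, e:+; rest ⊤}
  B3: | IN={d:-, e:+; rest ⊤} | OUT={e:+; rest ⊤}
  B4: | IN={e:+; rest ⊤} | OUT={a:+, e:+; rest ⊤}
  B5: | IN={a:+, e:+; rest ⊤} | OUT={a:+, e:+; rest ⊤}

Merge at B1: IN[B1] = OUT[B0] = {a: ⊤, b: ⊤, c: ⊤, d: -, e: ⊤, f: ⊤}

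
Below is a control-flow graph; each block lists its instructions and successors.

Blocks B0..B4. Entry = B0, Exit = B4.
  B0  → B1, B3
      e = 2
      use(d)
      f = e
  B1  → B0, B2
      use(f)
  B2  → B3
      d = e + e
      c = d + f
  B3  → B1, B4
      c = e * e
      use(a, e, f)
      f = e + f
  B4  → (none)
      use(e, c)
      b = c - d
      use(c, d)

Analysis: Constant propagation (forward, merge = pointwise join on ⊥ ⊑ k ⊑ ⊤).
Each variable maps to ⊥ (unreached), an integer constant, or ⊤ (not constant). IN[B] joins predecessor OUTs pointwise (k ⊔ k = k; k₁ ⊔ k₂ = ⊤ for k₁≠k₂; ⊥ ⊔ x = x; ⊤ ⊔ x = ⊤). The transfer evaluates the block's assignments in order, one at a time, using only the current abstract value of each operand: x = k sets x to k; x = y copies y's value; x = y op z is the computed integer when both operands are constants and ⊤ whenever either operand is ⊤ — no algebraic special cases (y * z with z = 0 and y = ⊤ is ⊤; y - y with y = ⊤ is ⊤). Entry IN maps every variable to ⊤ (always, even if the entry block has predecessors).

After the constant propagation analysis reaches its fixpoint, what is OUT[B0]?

Answer: {a: ⊤, b: ⊤, c: ⊤, d: ⊤, e: 2, f: 2}

Working:
Fixpoint table:
  B0: | IN=(all ⊤) | OUT={e:2, f:2; rest ⊤}
  B1: | IN={e:2; rest ⊤} | OUT={e:2; rest ⊤}
  B2: | IN={e:2; rest ⊤} | OUT={d:4, e:2; rest ⊤}
  B3: | IN={e:2; rest ⊤} | OUT={c:4, e:2; rest ⊤}
  B4: | IN={c:4, e:2; rest ⊤} | OUT={c:4, e:2; rest ⊤}

Merge at B0 (entry node, so the boundary value (all ⊤) is joined with the incoming edge(s)): IN[B0] = (all ⊤) ⊔ OUT[B1] = {a: ⊤, b: ⊤, c: ⊤, d: ⊤, e: ⊤, f: ⊤}
Applying B0's transfer function to that IN value gives OUT[B0] (row B0 above).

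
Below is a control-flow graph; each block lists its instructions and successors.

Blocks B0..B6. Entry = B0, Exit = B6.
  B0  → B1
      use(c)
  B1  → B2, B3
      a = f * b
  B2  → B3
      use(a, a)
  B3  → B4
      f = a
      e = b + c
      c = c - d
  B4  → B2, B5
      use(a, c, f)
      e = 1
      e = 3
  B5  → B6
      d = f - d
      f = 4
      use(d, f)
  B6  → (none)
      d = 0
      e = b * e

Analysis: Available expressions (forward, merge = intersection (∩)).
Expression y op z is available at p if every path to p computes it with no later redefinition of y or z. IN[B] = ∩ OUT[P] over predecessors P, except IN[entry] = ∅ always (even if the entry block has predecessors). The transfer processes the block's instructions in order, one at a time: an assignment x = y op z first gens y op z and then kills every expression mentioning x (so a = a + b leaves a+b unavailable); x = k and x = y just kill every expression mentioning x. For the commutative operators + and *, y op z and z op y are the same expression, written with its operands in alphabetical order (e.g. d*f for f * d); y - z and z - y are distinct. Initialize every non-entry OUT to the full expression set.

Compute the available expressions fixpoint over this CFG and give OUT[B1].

Per-block solution:
  B0: | IN={} | OUT={}
  B1: | IN={} | OUT={b*f}
  B2: | IN={} | OUT={}
  B3: | IN={} | OUT={}
  B4: | IN={} | OUT={}
  B5: | IN={} | OUT={}
  B6: | IN={} | OUT={}

Merge at B1: IN[B1] = OUT[B0] = {}
Applying B1's transfer function to that IN value gives OUT[B1] (row B1 above).

Answer: {b*f}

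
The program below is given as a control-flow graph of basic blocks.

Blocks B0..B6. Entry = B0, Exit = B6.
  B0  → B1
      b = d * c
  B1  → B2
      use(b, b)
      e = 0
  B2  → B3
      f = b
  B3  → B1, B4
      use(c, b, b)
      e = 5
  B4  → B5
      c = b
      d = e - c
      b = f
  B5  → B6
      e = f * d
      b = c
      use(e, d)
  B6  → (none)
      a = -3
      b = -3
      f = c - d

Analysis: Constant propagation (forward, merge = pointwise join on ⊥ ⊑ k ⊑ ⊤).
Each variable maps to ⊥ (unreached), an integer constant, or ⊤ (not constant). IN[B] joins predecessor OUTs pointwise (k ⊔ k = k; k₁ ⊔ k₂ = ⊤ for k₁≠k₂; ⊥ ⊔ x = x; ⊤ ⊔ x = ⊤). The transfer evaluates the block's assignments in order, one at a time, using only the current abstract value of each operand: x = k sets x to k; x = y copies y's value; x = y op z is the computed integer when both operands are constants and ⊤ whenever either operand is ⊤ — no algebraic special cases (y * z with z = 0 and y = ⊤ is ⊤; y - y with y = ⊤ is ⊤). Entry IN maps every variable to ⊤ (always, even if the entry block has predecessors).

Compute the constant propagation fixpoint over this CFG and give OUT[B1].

Answer: {a: ⊤, b: ⊤, c: ⊤, d: ⊤, e: 0, f: ⊤}

Derivation:
Per-block solution:
  B0: | IN=(all ⊤) | OUT=(all ⊤)
  B1: | IN=(all ⊤) | OUT={e:0; rest ⊤}
  B2: | IN={e:0; rest ⊤} | OUT={e:0; rest ⊤}
  B3: | IN={e:0; rest ⊤} | OUT={e:5; rest ⊤}
  B4: | IN={e:5; rest ⊤} | OUT={e:5; rest ⊤}
  B5: | IN={e:5; rest ⊤} | OUT=(all ⊤)
  B6: | IN=(all ⊤) | OUT={a:-3, b:-3; rest ⊤}

Merge at B1: IN[B1] = OUT[B0] ⊔ OUT[B3] = {a: ⊤, b: ⊤, c: ⊤, d: ⊤, e: ⊤, f: ⊤}
Applying B1's transfer function to that IN value gives OUT[B1] (row B1 above).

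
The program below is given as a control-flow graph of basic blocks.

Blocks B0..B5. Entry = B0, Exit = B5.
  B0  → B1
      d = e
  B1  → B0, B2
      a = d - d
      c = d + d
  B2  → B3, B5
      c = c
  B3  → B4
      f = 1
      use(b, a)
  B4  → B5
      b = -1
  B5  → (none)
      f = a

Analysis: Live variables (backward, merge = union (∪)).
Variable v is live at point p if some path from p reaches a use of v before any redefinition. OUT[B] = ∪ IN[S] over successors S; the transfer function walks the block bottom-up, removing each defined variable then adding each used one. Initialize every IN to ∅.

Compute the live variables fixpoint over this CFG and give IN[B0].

Fixpoint table:
  B0:  IN={b, e}  OUT={b, d, e}
  B1:  IN={b, d, e}  OUT={a, b, c, e}
  B2:  IN={a, b, c}  OUT={a, b}
  B3:  IN={a, b}  OUT={a}
  B4:  IN={a}  OUT={a}
  B5:  IN={a}  OUT={}

Merge at B0: OUT[B0] = IN[B1] = {b, d, e}
Applying B0's transfer function to that OUT value gives IN[B0] (row B0 above).

Answer: {b, e}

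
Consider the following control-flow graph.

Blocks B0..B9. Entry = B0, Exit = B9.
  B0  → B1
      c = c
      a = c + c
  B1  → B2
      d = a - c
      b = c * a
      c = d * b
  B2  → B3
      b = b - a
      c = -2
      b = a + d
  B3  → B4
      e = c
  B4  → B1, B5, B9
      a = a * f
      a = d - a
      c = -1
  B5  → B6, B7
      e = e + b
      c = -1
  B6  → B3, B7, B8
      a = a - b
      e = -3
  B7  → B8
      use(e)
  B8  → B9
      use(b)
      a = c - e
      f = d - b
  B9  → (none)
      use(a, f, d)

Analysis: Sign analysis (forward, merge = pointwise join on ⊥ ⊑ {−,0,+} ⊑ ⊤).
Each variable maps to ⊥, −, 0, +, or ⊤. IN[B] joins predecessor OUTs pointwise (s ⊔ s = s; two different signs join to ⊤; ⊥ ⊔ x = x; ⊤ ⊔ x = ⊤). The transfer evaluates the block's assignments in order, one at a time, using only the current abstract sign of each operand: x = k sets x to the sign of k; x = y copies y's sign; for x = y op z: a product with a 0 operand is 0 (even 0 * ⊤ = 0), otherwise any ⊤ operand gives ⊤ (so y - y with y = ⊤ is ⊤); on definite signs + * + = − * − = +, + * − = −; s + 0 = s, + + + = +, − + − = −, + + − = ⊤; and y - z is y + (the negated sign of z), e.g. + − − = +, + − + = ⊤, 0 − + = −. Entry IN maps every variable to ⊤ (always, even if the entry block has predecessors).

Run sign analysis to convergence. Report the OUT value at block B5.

Per-block solution:
  B0:   IN=(all ⊤)   OUT=(all ⊤)
  B1:   IN=(all ⊤)   OUT=(all ⊤)
  B2:   IN=(all ⊤)   OUT={c:-; rest ⊤}
  B3:   IN={c:-; rest ⊤}   OUT={c:-, e:-; rest ⊤}
  B4:   IN={c:-, e:-; rest ⊤}   OUT={c:-, e:-; rest ⊤}
  B5:   IN={c:-, e:-; rest ⊤}   OUT={c:-; rest ⊤}
  B6:   IN={c:-; rest ⊤}   OUT={c:-, e:-; rest ⊤}
  B7:   IN={c:-; rest ⊤}   OUT={c:-; rest ⊤}
  B8:   IN={c:-; rest ⊤}   OUT={c:-; rest ⊤}
  B9:   IN={c:-; rest ⊤}   OUT={c:-; rest ⊤}

Merge at B5: IN[B5] = OUT[B4] = {a: ⊤, b: ⊤, c: -, d: ⊤, e: -, f: ⊤}
Applying B5's transfer function to that IN value gives OUT[B5] (row B5 above).

Answer: {a: ⊤, b: ⊤, c: -, d: ⊤, e: ⊤, f: ⊤}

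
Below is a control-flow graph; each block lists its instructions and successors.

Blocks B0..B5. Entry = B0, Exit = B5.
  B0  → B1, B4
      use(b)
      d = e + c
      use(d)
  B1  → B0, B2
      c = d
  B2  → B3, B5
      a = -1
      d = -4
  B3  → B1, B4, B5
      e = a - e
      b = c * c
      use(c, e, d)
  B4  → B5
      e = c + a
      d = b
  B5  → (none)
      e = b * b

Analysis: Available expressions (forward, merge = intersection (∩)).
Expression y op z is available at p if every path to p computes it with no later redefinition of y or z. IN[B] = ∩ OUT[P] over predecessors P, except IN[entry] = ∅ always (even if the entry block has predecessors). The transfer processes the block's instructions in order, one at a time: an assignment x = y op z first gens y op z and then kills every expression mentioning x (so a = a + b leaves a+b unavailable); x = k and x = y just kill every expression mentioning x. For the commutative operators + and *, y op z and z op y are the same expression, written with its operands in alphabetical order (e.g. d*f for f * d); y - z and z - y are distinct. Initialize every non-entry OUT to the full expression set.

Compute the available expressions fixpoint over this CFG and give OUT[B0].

Per-block solution:
  B0:   IN={}   OUT={c+e}
  B1:   IN={}   OUT={}
  B2:   IN={}   OUT={}
  B3:   IN={}   OUT={c*c}
  B4:   IN={}   OUT={a+c}
  B5:   IN={}   OUT={b*b}

Merge at B0 (entry node, so the boundary value {} is joined with the incoming edge(s)): IN[B0] = {} ∩ OUT[B1] = {}
Applying B0's transfer function to that IN value gives OUT[B0] (row B0 above).

Answer: {c+e}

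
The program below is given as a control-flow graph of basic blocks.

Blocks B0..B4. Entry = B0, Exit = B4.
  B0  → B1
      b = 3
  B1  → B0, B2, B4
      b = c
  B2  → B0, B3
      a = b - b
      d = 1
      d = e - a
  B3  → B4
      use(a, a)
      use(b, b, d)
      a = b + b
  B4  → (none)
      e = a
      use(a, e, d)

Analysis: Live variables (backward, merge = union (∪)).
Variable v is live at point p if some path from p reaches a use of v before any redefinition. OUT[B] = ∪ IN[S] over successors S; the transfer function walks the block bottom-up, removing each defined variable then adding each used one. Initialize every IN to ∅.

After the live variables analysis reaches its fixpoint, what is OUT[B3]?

Answer: {a, d}

Derivation:
Fixpoint table:
  B0:  IN={a, c, d, e}  OUT={a, c, d, e}
  B1:  IN={a, c, d, e}  OUT={a, b, c, d, e}
  B2:  IN={b, c, e}  OUT={a, b, c, d, e}
  B3:  IN={a, b, d}  OUT={a, d}
  B4:  IN={a, d}  OUT={}

Merge at B3: OUT[B3] = IN[B4] = {a, d}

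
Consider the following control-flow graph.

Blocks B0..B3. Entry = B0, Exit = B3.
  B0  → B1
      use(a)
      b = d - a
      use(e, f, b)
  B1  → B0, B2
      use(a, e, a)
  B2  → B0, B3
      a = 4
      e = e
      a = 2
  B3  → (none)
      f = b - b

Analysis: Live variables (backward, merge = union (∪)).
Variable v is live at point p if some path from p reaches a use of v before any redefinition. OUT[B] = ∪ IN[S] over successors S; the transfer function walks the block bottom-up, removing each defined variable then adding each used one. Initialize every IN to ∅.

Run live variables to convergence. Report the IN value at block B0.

Converged values:
  B0:  IN={a, d, e, f}  OUT={a, b, d, e, f}
  B1:  IN={a, b, d, e, f}  OUT={a, b, d, e, f}
  B2:  IN={b, d, e, f}  OUT={a, b, d, e, f}
  B3:  IN={b}  OUT={}

Merge at B0: OUT[B0] = IN[B1] = {a, b, d, e, f}
Applying B0's transfer function to that OUT value gives IN[B0] (row B0 above).

Answer: {a, d, e, f}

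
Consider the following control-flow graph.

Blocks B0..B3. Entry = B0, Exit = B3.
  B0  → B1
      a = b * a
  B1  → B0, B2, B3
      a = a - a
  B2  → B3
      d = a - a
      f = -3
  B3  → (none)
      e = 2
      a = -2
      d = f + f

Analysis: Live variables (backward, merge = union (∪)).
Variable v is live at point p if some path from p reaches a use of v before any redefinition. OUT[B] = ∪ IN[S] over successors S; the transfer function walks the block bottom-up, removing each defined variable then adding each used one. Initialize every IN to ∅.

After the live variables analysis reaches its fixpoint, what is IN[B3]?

Fixpoint table:
  B0:   IN={a, b, f}   OUT={a, b, f}
  B1:   IN={a, b, f}   OUT={a, b, f}
  B2:   IN={a}   OUT={f}
  B3:   IN={f}   OUT={}

B3 is the boundary node: OUT[B3] = {}
Applying B3's transfer function to that OUT value gives IN[B3] (row B3 above).

Answer: {f}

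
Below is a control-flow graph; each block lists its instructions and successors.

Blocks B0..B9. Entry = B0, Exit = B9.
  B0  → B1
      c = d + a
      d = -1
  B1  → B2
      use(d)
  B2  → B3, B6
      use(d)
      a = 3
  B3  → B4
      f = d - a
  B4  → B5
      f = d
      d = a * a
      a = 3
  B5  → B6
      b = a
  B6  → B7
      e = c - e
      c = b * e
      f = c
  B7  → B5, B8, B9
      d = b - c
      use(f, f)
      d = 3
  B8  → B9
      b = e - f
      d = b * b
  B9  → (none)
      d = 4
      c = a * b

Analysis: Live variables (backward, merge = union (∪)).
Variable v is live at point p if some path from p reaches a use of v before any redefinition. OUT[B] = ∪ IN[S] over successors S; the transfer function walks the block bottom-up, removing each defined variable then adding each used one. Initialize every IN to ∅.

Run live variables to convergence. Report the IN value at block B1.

Converged values:
  B0:  IN={a, b, d, e}  OUT={b, c, d, e}
  B1:  IN={b, c, d, e}  OUT={b, c, d, e}
  B2:  IN={b, c, d, e}  OUT={a, b, c, d, e}
  B3:  IN={a, c, d, e}  OUT={a, c, d, e}
  B4:  IN={a, c, d, e}  OUT={a, c, e}
  B5:  IN={a, c, e}  OUT={a, b, c, e}
  B6:  IN={a, b, c, e}  OUT={a, b, c, e, f}
  B7:  IN={a, b, c, e, f}  OUT={a, b, c, e, f}
  B8:  IN={a, e, f}  OUT={a, b}
  B9:  IN={a, b}  OUT={}

Merge at B1: OUT[B1] = IN[B2] = {b, c, d, e}
Applying B1's transfer function to that OUT value gives IN[B1] (row B1 above).

Answer: {b, c, d, e}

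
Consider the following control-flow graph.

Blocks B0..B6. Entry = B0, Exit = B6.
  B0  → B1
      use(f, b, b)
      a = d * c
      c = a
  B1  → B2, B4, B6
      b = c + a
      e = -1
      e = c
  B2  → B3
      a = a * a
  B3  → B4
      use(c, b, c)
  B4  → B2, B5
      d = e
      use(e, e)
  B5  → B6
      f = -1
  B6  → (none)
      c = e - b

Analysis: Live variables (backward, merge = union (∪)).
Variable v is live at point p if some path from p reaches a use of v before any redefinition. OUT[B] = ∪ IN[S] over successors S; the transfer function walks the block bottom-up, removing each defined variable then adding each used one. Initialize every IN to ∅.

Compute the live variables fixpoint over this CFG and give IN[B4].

Fixpoint table:
  B0:  IN={b, c, d, f}  OUT={a, c}
  B1:  IN={a, c}  OUT={a, b, c, e}
  B2:  IN={a, b, c, e}  OUT={a, b, c, e}
  B3:  IN={a, b, c, e}  OUT={a, b, c, e}
  B4:  IN={a, b, c, e}  OUT={a, b, c, e}
  B5:  IN={b, e}  OUT={b, e}
  B6:  IN={b, e}  OUT={}

Merge at B4: OUT[B4] = IN[B2] ⊔ IN[B5] = {a, b, c, e}
Applying B4's transfer function to that OUT value gives IN[B4] (row B4 above).

Answer: {a, b, c, e}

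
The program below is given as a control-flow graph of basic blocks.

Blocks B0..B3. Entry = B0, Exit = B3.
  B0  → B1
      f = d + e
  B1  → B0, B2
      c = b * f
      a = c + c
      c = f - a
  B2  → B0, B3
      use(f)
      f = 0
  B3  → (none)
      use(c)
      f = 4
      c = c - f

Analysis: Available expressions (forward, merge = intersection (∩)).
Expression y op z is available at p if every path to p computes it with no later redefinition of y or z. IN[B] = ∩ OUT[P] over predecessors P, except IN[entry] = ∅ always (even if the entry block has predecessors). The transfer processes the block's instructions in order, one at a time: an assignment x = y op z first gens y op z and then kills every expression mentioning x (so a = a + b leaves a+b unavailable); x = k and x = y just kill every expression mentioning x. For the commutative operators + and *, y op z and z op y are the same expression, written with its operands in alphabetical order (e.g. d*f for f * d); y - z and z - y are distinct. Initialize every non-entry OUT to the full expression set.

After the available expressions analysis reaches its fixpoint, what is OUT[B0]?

Answer: {d+e}

Trace:
Converged values:
  B0:  IN={}  OUT={d+e}
  B1:  IN={d+e}  OUT={b*f, d+e, f-a}
  B2:  IN={b*f, d+e, f-a}  OUT={d+e}
  B3:  IN={d+e}  OUT={d+e}

Merge at B0 (entry node, so the boundary value {} is joined with the incoming edge(s)): IN[B0] = {} ∩ OUT[B1] ∩ OUT[B2] = {}
Applying B0's transfer function to that IN value gives OUT[B0] (row B0 above).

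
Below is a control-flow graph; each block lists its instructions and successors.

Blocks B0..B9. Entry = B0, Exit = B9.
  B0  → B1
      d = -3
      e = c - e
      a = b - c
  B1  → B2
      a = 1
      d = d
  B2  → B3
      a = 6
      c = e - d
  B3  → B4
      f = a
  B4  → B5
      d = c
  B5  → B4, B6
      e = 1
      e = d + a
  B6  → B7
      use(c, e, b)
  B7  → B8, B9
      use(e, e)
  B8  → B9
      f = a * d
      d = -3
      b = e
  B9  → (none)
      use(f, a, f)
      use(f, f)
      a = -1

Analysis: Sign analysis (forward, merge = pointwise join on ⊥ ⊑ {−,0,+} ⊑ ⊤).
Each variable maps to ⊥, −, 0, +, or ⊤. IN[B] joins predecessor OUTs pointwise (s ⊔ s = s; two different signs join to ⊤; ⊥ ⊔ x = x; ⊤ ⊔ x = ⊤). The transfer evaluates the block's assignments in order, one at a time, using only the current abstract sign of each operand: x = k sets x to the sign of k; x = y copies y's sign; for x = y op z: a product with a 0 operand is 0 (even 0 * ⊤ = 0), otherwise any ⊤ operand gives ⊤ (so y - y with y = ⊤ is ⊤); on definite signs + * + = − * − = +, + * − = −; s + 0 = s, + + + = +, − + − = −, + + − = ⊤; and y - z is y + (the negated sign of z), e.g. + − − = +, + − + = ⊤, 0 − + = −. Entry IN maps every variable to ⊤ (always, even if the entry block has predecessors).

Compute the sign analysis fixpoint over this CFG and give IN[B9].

Converged values:
  B0:  IN=(all ⊤)  OUT={d:-; rest ⊤}
  B1:  IN={d:-; rest ⊤}  OUT={a:+, d:-; rest ⊤}
  B2:  IN={a:+, d:-; rest ⊤}  OUT={a:+, d:-; rest ⊤}
  B3:  IN={a:+, d:-; rest ⊤}  OUT={a:+, d:-, f:+; rest ⊤}
  B4:  IN={a:+, f:+; rest ⊤}  OUT={a:+, f:+; rest ⊤}
  B5:  IN={a:+, f:+; rest ⊤}  OUT={a:+, f:+; rest ⊤}
  B6:  IN={a:+, f:+; rest ⊤}  OUT={a:+, f:+; rest ⊤}
  B7:  IN={a:+, f:+; rest ⊤}  OUT={a:+, f:+; rest ⊤}
  B8:  IN={a:+, f:+; rest ⊤}  OUT={a:+, d:-; rest ⊤}
  B9:  IN={a:+; rest ⊤}  OUT={a:-; rest ⊤}

Merge at B9: IN[B9] = OUT[B7] ⊔ OUT[B8] = {a: +, b: ⊤, c: ⊤, d: ⊤, e: ⊤, f: ⊤}

Answer: {a: +, b: ⊤, c: ⊤, d: ⊤, e: ⊤, f: ⊤}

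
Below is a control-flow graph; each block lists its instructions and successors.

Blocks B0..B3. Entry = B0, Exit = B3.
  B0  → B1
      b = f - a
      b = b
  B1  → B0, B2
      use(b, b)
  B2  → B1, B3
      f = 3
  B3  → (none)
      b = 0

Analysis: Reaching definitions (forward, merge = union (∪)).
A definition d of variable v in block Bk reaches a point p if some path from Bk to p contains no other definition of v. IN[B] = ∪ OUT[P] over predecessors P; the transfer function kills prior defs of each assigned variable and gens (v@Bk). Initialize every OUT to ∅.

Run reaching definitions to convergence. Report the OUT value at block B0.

Answer: {b@B0, f@B2}

Trace:
Per-block solution:
  B0:   IN={b@B0, f@B2}   OUT={b@B0, f@B2}
  B1:   IN={b@B0, f@B2}   OUT={b@B0, f@B2}
  B2:   IN={b@B0, f@B2}   OUT={b@B0, f@B2}
  B3:   IN={b@B0, f@B2}   OUT={b@B3, f@B2}

Merge at B0 (entry node, so the boundary value {} is joined with the incoming edge(s)): IN[B0] = {} ⊔ OUT[B1] = {b@B0, f@B2}
Applying B0's transfer function to that IN value gives OUT[B0] (row B0 above).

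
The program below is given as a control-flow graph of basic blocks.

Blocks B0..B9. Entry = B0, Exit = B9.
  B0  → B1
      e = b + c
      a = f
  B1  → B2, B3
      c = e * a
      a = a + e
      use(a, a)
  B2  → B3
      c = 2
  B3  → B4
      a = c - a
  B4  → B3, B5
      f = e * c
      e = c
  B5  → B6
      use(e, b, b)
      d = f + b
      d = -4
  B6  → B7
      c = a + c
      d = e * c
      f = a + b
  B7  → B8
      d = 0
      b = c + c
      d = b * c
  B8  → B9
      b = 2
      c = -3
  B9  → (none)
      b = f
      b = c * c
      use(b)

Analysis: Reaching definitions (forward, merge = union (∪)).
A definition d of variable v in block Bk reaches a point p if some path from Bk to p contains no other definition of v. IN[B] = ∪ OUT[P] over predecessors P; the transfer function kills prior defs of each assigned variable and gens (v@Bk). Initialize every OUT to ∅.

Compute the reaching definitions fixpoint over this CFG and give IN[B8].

Answer: {a@B3, b@B7, c@B6, d@B7, e@B4, f@B6}

Trace:
Fixpoint table:
  B0: | IN={} | OUT={a@B0, e@B0}
  B1: | IN={a@B0, e@B0} | OUT={a@B1, c@B1, e@B0}
  B2: | IN={a@B1, c@B1, e@B0} | OUT={a@B1, c@B2, e@B0}
  B3: | IN={a@B1, a@B3, c@B1, c@B2, e@B0, e@B4, f@B4} | OUT={a@B3, c@B1, c@B2, e@B0, e@B4, f@B4}
  B4: | IN={a@B3, c@B1, c@B2, e@B0, e@B4, f@B4} | OUT={a@B3, c@B1, c@B2, e@B4, f@B4}
  B5: | IN={a@B3, c@B1, c@B2, e@B4, f@B4} | OUT={a@B3, c@B1, c@B2, d@B5, e@B4, f@B4}
  B6: | IN={a@B3, c@B1, c@B2, d@B5, e@B4, f@B4} | OUT={a@B3, c@B6, d@B6, e@B4, f@B6}
  B7: | IN={a@B3, c@B6, d@B6, e@B4, f@B6} | OUT={a@B3, b@B7, c@B6, d@B7, e@B4, f@B6}
  B8: | IN={a@B3, b@B7, c@B6, d@B7, e@B4, f@B6} | OUT={a@B3, b@B8, c@B8, d@B7, e@B4, f@B6}
  B9: | IN={a@B3, b@B8, c@B8, d@B7, e@B4, f@B6} | OUT={a@B3, b@B9, c@B8, d@B7, e@B4, f@B6}

Merge at B8: IN[B8] = OUT[B7] = {a@B3, b@B7, c@B6, d@B7, e@B4, f@B6}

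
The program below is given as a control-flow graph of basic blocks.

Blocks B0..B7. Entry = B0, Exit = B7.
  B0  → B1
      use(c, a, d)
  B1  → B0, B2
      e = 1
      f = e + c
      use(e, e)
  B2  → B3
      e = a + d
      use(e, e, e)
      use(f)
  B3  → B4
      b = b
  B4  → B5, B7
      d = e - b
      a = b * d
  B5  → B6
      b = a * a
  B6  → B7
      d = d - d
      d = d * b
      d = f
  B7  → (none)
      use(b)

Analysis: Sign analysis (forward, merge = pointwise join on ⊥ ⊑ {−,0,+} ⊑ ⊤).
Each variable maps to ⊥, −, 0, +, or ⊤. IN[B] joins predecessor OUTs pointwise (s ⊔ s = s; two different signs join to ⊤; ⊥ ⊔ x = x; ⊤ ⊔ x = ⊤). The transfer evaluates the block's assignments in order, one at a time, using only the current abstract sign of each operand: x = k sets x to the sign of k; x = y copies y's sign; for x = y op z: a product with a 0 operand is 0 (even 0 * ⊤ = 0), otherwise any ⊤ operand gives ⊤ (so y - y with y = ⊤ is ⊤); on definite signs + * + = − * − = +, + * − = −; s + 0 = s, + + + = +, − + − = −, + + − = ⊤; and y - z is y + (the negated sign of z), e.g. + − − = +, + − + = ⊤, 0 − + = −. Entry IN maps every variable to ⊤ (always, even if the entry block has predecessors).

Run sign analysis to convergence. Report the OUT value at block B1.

Converged values:
  B0: | IN=(all ⊤) | OUT=(all ⊤)
  B1: | IN=(all ⊤) | OUT={e:+; rest ⊤}
  B2: | IN={e:+; rest ⊤} | OUT=(all ⊤)
  B3: | IN=(all ⊤) | OUT=(all ⊤)
  B4: | IN=(all ⊤) | OUT=(all ⊤)
  B5: | IN=(all ⊤) | OUT=(all ⊤)
  B6: | IN=(all ⊤) | OUT=(all ⊤)
  B7: | IN=(all ⊤) | OUT=(all ⊤)

Merge at B1: IN[B1] = OUT[B0] = {a: ⊤, b: ⊤, c: ⊤, d: ⊤, e: ⊤, f: ⊤}
Applying B1's transfer function to that IN value gives OUT[B1] (row B1 above).

Answer: {a: ⊤, b: ⊤, c: ⊤, d: ⊤, e: +, f: ⊤}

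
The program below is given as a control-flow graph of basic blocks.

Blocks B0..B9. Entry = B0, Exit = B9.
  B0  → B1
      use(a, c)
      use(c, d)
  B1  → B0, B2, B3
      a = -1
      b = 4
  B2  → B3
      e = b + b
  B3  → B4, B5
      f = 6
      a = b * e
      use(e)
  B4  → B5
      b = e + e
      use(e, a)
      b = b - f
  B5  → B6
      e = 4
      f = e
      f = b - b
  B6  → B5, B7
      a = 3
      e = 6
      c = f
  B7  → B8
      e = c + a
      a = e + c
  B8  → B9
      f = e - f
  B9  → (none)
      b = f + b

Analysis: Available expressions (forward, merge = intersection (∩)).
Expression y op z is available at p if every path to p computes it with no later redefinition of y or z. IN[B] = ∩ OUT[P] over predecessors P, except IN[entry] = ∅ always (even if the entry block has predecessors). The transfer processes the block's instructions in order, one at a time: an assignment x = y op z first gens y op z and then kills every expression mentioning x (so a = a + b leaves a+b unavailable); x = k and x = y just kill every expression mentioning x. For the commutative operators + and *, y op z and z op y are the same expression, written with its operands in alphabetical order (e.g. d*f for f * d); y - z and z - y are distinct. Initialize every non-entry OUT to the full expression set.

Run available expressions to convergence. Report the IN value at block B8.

Answer: {b-b, c+e}

Derivation:
Per-block solution:
  B0:  IN={}  OUT={}
  B1:  IN={}  OUT={}
  B2:  IN={}  OUT={b+b}
  B3:  IN={}  OUT={b*e}
  B4:  IN={b*e}  OUT={e+e}
  B5:  IN={}  OUT={b-b}
  B6:  IN={b-b}  OUT={b-b}
  B7:  IN={b-b}  OUT={b-b, c+e}
  B8:  IN={b-b, c+e}  OUT={b-b, c+e}
  B9:  IN={b-b, c+e}  OUT={c+e}

Merge at B8: IN[B8] = OUT[B7] = {b-b, c+e}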